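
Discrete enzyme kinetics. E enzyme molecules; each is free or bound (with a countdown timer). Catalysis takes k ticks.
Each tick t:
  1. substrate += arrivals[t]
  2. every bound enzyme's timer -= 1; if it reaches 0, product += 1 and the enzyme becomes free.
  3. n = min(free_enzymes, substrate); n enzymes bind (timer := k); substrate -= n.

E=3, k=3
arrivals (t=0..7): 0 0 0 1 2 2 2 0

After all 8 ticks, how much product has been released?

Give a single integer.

t=0: arr=0 -> substrate=0 bound=0 product=0
t=1: arr=0 -> substrate=0 bound=0 product=0
t=2: arr=0 -> substrate=0 bound=0 product=0
t=3: arr=1 -> substrate=0 bound=1 product=0
t=4: arr=2 -> substrate=0 bound=3 product=0
t=5: arr=2 -> substrate=2 bound=3 product=0
t=6: arr=2 -> substrate=3 bound=3 product=1
t=7: arr=0 -> substrate=1 bound=3 product=3

Answer: 3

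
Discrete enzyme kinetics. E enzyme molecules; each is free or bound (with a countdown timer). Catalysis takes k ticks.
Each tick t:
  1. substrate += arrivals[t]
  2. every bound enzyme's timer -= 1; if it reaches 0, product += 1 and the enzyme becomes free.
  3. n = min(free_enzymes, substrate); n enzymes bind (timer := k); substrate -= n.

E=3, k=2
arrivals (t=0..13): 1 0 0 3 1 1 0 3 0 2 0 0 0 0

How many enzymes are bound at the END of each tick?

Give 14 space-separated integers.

t=0: arr=1 -> substrate=0 bound=1 product=0
t=1: arr=0 -> substrate=0 bound=1 product=0
t=2: arr=0 -> substrate=0 bound=0 product=1
t=3: arr=3 -> substrate=0 bound=3 product=1
t=4: arr=1 -> substrate=1 bound=3 product=1
t=5: arr=1 -> substrate=0 bound=2 product=4
t=6: arr=0 -> substrate=0 bound=2 product=4
t=7: arr=3 -> substrate=0 bound=3 product=6
t=8: arr=0 -> substrate=0 bound=3 product=6
t=9: arr=2 -> substrate=0 bound=2 product=9
t=10: arr=0 -> substrate=0 bound=2 product=9
t=11: arr=0 -> substrate=0 bound=0 product=11
t=12: arr=0 -> substrate=0 bound=0 product=11
t=13: arr=0 -> substrate=0 bound=0 product=11

Answer: 1 1 0 3 3 2 2 3 3 2 2 0 0 0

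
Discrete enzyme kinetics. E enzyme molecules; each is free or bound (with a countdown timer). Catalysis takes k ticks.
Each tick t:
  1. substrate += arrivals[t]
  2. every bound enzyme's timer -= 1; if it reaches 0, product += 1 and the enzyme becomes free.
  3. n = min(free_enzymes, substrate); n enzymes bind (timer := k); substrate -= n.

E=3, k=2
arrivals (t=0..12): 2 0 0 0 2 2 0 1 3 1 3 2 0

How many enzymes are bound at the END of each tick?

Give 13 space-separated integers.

t=0: arr=2 -> substrate=0 bound=2 product=0
t=1: arr=0 -> substrate=0 bound=2 product=0
t=2: arr=0 -> substrate=0 bound=0 product=2
t=3: arr=0 -> substrate=0 bound=0 product=2
t=4: arr=2 -> substrate=0 bound=2 product=2
t=5: arr=2 -> substrate=1 bound=3 product=2
t=6: arr=0 -> substrate=0 bound=2 product=4
t=7: arr=1 -> substrate=0 bound=2 product=5
t=8: arr=3 -> substrate=1 bound=3 product=6
t=9: arr=1 -> substrate=1 bound=3 product=7
t=10: arr=3 -> substrate=2 bound=3 product=9
t=11: arr=2 -> substrate=3 bound=3 product=10
t=12: arr=0 -> substrate=1 bound=3 product=12

Answer: 2 2 0 0 2 3 2 2 3 3 3 3 3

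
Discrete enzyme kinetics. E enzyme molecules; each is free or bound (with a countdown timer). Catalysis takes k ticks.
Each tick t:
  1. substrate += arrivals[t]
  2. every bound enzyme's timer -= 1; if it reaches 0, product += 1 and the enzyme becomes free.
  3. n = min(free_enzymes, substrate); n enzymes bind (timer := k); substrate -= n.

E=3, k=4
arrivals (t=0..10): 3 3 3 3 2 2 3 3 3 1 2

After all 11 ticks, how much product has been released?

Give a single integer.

t=0: arr=3 -> substrate=0 bound=3 product=0
t=1: arr=3 -> substrate=3 bound=3 product=0
t=2: arr=3 -> substrate=6 bound=3 product=0
t=3: arr=3 -> substrate=9 bound=3 product=0
t=4: arr=2 -> substrate=8 bound=3 product=3
t=5: arr=2 -> substrate=10 bound=3 product=3
t=6: arr=3 -> substrate=13 bound=3 product=3
t=7: arr=3 -> substrate=16 bound=3 product=3
t=8: arr=3 -> substrate=16 bound=3 product=6
t=9: arr=1 -> substrate=17 bound=3 product=6
t=10: arr=2 -> substrate=19 bound=3 product=6

Answer: 6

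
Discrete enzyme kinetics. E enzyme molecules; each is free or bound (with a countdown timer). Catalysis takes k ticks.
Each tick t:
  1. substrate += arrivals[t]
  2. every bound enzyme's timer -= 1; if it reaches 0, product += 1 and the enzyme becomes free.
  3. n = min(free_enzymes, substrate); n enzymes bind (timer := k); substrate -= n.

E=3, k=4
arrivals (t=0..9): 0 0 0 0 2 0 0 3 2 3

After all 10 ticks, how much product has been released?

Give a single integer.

Answer: 2

Derivation:
t=0: arr=0 -> substrate=0 bound=0 product=0
t=1: arr=0 -> substrate=0 bound=0 product=0
t=2: arr=0 -> substrate=0 bound=0 product=0
t=3: arr=0 -> substrate=0 bound=0 product=0
t=4: arr=2 -> substrate=0 bound=2 product=0
t=5: arr=0 -> substrate=0 bound=2 product=0
t=6: arr=0 -> substrate=0 bound=2 product=0
t=7: arr=3 -> substrate=2 bound=3 product=0
t=8: arr=2 -> substrate=2 bound=3 product=2
t=9: arr=3 -> substrate=5 bound=3 product=2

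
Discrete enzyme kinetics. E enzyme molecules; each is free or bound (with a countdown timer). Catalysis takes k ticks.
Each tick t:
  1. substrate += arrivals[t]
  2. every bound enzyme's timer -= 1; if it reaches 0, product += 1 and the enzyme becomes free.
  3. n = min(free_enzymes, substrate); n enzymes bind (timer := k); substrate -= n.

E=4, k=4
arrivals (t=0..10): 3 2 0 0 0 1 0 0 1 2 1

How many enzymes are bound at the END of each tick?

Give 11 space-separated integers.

Answer: 3 4 4 4 2 2 2 2 2 3 4

Derivation:
t=0: arr=3 -> substrate=0 bound=3 product=0
t=1: arr=2 -> substrate=1 bound=4 product=0
t=2: arr=0 -> substrate=1 bound=4 product=0
t=3: arr=0 -> substrate=1 bound=4 product=0
t=4: arr=0 -> substrate=0 bound=2 product=3
t=5: arr=1 -> substrate=0 bound=2 product=4
t=6: arr=0 -> substrate=0 bound=2 product=4
t=7: arr=0 -> substrate=0 bound=2 product=4
t=8: arr=1 -> substrate=0 bound=2 product=5
t=9: arr=2 -> substrate=0 bound=3 product=6
t=10: arr=1 -> substrate=0 bound=4 product=6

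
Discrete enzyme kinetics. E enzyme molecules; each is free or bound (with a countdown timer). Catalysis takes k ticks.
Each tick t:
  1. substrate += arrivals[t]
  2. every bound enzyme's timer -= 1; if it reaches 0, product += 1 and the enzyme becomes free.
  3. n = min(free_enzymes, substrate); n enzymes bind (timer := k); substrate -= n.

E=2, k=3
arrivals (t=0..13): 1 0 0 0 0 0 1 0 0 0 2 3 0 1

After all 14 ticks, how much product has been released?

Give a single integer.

Answer: 4

Derivation:
t=0: arr=1 -> substrate=0 bound=1 product=0
t=1: arr=0 -> substrate=0 bound=1 product=0
t=2: arr=0 -> substrate=0 bound=1 product=0
t=3: arr=0 -> substrate=0 bound=0 product=1
t=4: arr=0 -> substrate=0 bound=0 product=1
t=5: arr=0 -> substrate=0 bound=0 product=1
t=6: arr=1 -> substrate=0 bound=1 product=1
t=7: arr=0 -> substrate=0 bound=1 product=1
t=8: arr=0 -> substrate=0 bound=1 product=1
t=9: arr=0 -> substrate=0 bound=0 product=2
t=10: arr=2 -> substrate=0 bound=2 product=2
t=11: arr=3 -> substrate=3 bound=2 product=2
t=12: arr=0 -> substrate=3 bound=2 product=2
t=13: arr=1 -> substrate=2 bound=2 product=4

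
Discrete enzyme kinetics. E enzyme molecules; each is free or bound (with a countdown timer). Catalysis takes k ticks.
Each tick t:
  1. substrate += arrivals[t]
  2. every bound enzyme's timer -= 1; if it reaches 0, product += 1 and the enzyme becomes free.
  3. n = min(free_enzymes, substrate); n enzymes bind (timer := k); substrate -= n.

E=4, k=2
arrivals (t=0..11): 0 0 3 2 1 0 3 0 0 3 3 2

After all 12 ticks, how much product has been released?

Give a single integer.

t=0: arr=0 -> substrate=0 bound=0 product=0
t=1: arr=0 -> substrate=0 bound=0 product=0
t=2: arr=3 -> substrate=0 bound=3 product=0
t=3: arr=2 -> substrate=1 bound=4 product=0
t=4: arr=1 -> substrate=0 bound=3 product=3
t=5: arr=0 -> substrate=0 bound=2 product=4
t=6: arr=3 -> substrate=0 bound=3 product=6
t=7: arr=0 -> substrate=0 bound=3 product=6
t=8: arr=0 -> substrate=0 bound=0 product=9
t=9: arr=3 -> substrate=0 bound=3 product=9
t=10: arr=3 -> substrate=2 bound=4 product=9
t=11: arr=2 -> substrate=1 bound=4 product=12

Answer: 12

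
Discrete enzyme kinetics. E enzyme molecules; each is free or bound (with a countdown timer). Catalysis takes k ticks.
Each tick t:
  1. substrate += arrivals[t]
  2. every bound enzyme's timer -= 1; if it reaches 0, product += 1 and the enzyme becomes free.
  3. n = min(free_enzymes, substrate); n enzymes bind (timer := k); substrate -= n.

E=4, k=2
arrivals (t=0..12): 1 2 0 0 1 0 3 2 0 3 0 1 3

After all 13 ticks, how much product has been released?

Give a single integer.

Answer: 12

Derivation:
t=0: arr=1 -> substrate=0 bound=1 product=0
t=1: arr=2 -> substrate=0 bound=3 product=0
t=2: arr=0 -> substrate=0 bound=2 product=1
t=3: arr=0 -> substrate=0 bound=0 product=3
t=4: arr=1 -> substrate=0 bound=1 product=3
t=5: arr=0 -> substrate=0 bound=1 product=3
t=6: arr=3 -> substrate=0 bound=3 product=4
t=7: arr=2 -> substrate=1 bound=4 product=4
t=8: arr=0 -> substrate=0 bound=2 product=7
t=9: arr=3 -> substrate=0 bound=4 product=8
t=10: arr=0 -> substrate=0 bound=3 product=9
t=11: arr=1 -> substrate=0 bound=1 product=12
t=12: arr=3 -> substrate=0 bound=4 product=12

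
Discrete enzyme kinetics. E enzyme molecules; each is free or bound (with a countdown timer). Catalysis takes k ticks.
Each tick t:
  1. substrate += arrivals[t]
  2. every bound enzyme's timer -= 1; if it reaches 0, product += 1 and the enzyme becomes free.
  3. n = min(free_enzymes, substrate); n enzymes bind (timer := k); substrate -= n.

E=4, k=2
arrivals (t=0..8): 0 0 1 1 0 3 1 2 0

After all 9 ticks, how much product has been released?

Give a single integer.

t=0: arr=0 -> substrate=0 bound=0 product=0
t=1: arr=0 -> substrate=0 bound=0 product=0
t=2: arr=1 -> substrate=0 bound=1 product=0
t=3: arr=1 -> substrate=0 bound=2 product=0
t=4: arr=0 -> substrate=0 bound=1 product=1
t=5: arr=3 -> substrate=0 bound=3 product=2
t=6: arr=1 -> substrate=0 bound=4 product=2
t=7: arr=2 -> substrate=0 bound=3 product=5
t=8: arr=0 -> substrate=0 bound=2 product=6

Answer: 6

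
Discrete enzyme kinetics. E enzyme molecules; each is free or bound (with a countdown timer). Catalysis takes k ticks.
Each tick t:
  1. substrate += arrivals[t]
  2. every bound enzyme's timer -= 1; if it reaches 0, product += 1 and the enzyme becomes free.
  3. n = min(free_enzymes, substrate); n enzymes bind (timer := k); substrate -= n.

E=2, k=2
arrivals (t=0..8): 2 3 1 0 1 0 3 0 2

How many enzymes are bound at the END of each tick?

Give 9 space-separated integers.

t=0: arr=2 -> substrate=0 bound=2 product=0
t=1: arr=3 -> substrate=3 bound=2 product=0
t=2: arr=1 -> substrate=2 bound=2 product=2
t=3: arr=0 -> substrate=2 bound=2 product=2
t=4: arr=1 -> substrate=1 bound=2 product=4
t=5: arr=0 -> substrate=1 bound=2 product=4
t=6: arr=3 -> substrate=2 bound=2 product=6
t=7: arr=0 -> substrate=2 bound=2 product=6
t=8: arr=2 -> substrate=2 bound=2 product=8

Answer: 2 2 2 2 2 2 2 2 2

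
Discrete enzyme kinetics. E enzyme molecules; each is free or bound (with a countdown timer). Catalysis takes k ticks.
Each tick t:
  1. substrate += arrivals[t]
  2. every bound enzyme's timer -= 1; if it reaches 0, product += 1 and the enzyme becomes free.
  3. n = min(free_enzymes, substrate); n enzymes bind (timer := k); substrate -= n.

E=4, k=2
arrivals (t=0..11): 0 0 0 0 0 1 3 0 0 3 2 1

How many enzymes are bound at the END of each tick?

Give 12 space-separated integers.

t=0: arr=0 -> substrate=0 bound=0 product=0
t=1: arr=0 -> substrate=0 bound=0 product=0
t=2: arr=0 -> substrate=0 bound=0 product=0
t=3: arr=0 -> substrate=0 bound=0 product=0
t=4: arr=0 -> substrate=0 bound=0 product=0
t=5: arr=1 -> substrate=0 bound=1 product=0
t=6: arr=3 -> substrate=0 bound=4 product=0
t=7: arr=0 -> substrate=0 bound=3 product=1
t=8: arr=0 -> substrate=0 bound=0 product=4
t=9: arr=3 -> substrate=0 bound=3 product=4
t=10: arr=2 -> substrate=1 bound=4 product=4
t=11: arr=1 -> substrate=0 bound=3 product=7

Answer: 0 0 0 0 0 1 4 3 0 3 4 3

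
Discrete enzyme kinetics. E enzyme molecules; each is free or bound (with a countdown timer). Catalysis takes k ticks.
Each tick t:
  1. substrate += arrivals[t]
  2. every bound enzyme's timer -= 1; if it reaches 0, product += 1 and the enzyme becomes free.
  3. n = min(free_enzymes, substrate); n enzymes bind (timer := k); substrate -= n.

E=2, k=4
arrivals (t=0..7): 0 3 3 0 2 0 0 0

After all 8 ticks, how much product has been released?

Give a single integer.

t=0: arr=0 -> substrate=0 bound=0 product=0
t=1: arr=3 -> substrate=1 bound=2 product=0
t=2: arr=3 -> substrate=4 bound=2 product=0
t=3: arr=0 -> substrate=4 bound=2 product=0
t=4: arr=2 -> substrate=6 bound=2 product=0
t=5: arr=0 -> substrate=4 bound=2 product=2
t=6: arr=0 -> substrate=4 bound=2 product=2
t=7: arr=0 -> substrate=4 bound=2 product=2

Answer: 2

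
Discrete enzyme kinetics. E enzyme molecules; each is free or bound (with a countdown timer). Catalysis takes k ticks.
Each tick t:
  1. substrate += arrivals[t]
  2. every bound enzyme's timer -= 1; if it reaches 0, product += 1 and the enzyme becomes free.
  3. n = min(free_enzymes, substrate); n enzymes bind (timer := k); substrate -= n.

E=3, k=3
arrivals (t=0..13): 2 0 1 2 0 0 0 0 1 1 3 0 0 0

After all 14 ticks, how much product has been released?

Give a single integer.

t=0: arr=2 -> substrate=0 bound=2 product=0
t=1: arr=0 -> substrate=0 bound=2 product=0
t=2: arr=1 -> substrate=0 bound=3 product=0
t=3: arr=2 -> substrate=0 bound=3 product=2
t=4: arr=0 -> substrate=0 bound=3 product=2
t=5: arr=0 -> substrate=0 bound=2 product=3
t=6: arr=0 -> substrate=0 bound=0 product=5
t=7: arr=0 -> substrate=0 bound=0 product=5
t=8: arr=1 -> substrate=0 bound=1 product=5
t=9: arr=1 -> substrate=0 bound=2 product=5
t=10: arr=3 -> substrate=2 bound=3 product=5
t=11: arr=0 -> substrate=1 bound=3 product=6
t=12: arr=0 -> substrate=0 bound=3 product=7
t=13: arr=0 -> substrate=0 bound=2 product=8

Answer: 8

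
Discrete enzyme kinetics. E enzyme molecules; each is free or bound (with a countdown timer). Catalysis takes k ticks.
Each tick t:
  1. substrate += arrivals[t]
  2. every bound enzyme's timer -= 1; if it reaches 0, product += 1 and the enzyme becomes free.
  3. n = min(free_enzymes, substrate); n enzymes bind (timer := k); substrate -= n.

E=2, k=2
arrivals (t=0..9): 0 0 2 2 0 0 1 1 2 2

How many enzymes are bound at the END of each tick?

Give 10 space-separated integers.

Answer: 0 0 2 2 2 2 1 2 2 2

Derivation:
t=0: arr=0 -> substrate=0 bound=0 product=0
t=1: arr=0 -> substrate=0 bound=0 product=0
t=2: arr=2 -> substrate=0 bound=2 product=0
t=3: arr=2 -> substrate=2 bound=2 product=0
t=4: arr=0 -> substrate=0 bound=2 product=2
t=5: arr=0 -> substrate=0 bound=2 product=2
t=6: arr=1 -> substrate=0 bound=1 product=4
t=7: arr=1 -> substrate=0 bound=2 product=4
t=8: arr=2 -> substrate=1 bound=2 product=5
t=9: arr=2 -> substrate=2 bound=2 product=6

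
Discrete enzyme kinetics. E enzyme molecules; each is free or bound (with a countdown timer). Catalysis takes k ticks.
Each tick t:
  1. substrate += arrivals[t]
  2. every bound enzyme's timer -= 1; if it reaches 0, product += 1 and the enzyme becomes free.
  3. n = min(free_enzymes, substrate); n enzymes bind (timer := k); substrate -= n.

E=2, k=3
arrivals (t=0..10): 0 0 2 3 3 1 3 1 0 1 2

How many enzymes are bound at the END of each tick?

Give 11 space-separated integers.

Answer: 0 0 2 2 2 2 2 2 2 2 2

Derivation:
t=0: arr=0 -> substrate=0 bound=0 product=0
t=1: arr=0 -> substrate=0 bound=0 product=0
t=2: arr=2 -> substrate=0 bound=2 product=0
t=3: arr=3 -> substrate=3 bound=2 product=0
t=4: arr=3 -> substrate=6 bound=2 product=0
t=5: arr=1 -> substrate=5 bound=2 product=2
t=6: arr=3 -> substrate=8 bound=2 product=2
t=7: arr=1 -> substrate=9 bound=2 product=2
t=8: arr=0 -> substrate=7 bound=2 product=4
t=9: arr=1 -> substrate=8 bound=2 product=4
t=10: arr=2 -> substrate=10 bound=2 product=4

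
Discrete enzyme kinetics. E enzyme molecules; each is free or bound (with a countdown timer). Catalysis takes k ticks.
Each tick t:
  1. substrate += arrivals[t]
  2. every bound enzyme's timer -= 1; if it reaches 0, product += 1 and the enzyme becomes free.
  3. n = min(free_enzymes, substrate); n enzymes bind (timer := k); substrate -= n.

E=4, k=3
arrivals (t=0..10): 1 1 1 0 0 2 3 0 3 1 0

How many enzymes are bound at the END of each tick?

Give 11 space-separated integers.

Answer: 1 2 3 2 1 2 4 4 4 4 4

Derivation:
t=0: arr=1 -> substrate=0 bound=1 product=0
t=1: arr=1 -> substrate=0 bound=2 product=0
t=2: arr=1 -> substrate=0 bound=3 product=0
t=3: arr=0 -> substrate=0 bound=2 product=1
t=4: arr=0 -> substrate=0 bound=1 product=2
t=5: arr=2 -> substrate=0 bound=2 product=3
t=6: arr=3 -> substrate=1 bound=4 product=3
t=7: arr=0 -> substrate=1 bound=4 product=3
t=8: arr=3 -> substrate=2 bound=4 product=5
t=9: arr=1 -> substrate=1 bound=4 product=7
t=10: arr=0 -> substrate=1 bound=4 product=7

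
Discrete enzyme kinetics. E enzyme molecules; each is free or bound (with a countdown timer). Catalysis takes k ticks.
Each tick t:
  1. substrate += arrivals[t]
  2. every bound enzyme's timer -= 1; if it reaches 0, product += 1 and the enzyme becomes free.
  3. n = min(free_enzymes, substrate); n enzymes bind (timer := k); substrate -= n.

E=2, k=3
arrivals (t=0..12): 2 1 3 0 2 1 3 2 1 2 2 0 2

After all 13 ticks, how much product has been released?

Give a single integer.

Answer: 8

Derivation:
t=0: arr=2 -> substrate=0 bound=2 product=0
t=1: arr=1 -> substrate=1 bound=2 product=0
t=2: arr=3 -> substrate=4 bound=2 product=0
t=3: arr=0 -> substrate=2 bound=2 product=2
t=4: arr=2 -> substrate=4 bound=2 product=2
t=5: arr=1 -> substrate=5 bound=2 product=2
t=6: arr=3 -> substrate=6 bound=2 product=4
t=7: arr=2 -> substrate=8 bound=2 product=4
t=8: arr=1 -> substrate=9 bound=2 product=4
t=9: arr=2 -> substrate=9 bound=2 product=6
t=10: arr=2 -> substrate=11 bound=2 product=6
t=11: arr=0 -> substrate=11 bound=2 product=6
t=12: arr=2 -> substrate=11 bound=2 product=8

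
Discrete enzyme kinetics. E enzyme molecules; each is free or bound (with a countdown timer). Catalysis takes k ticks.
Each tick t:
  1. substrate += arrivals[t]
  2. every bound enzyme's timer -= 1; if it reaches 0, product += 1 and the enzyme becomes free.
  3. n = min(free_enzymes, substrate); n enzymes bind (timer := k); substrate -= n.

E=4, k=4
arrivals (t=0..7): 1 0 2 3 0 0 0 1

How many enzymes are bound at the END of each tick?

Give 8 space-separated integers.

Answer: 1 1 3 4 4 4 3 3

Derivation:
t=0: arr=1 -> substrate=0 bound=1 product=0
t=1: arr=0 -> substrate=0 bound=1 product=0
t=2: arr=2 -> substrate=0 bound=3 product=0
t=3: arr=3 -> substrate=2 bound=4 product=0
t=4: arr=0 -> substrate=1 bound=4 product=1
t=5: arr=0 -> substrate=1 bound=4 product=1
t=6: arr=0 -> substrate=0 bound=3 product=3
t=7: arr=1 -> substrate=0 bound=3 product=4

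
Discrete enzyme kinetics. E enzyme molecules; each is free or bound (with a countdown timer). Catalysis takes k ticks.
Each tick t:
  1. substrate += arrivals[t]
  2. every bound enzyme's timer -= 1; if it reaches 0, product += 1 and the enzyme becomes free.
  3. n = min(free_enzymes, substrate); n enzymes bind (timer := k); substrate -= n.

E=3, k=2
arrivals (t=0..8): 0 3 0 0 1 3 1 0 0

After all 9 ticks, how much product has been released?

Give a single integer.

t=0: arr=0 -> substrate=0 bound=0 product=0
t=1: arr=3 -> substrate=0 bound=3 product=0
t=2: arr=0 -> substrate=0 bound=3 product=0
t=3: arr=0 -> substrate=0 bound=0 product=3
t=4: arr=1 -> substrate=0 bound=1 product=3
t=5: arr=3 -> substrate=1 bound=3 product=3
t=6: arr=1 -> substrate=1 bound=3 product=4
t=7: arr=0 -> substrate=0 bound=2 product=6
t=8: arr=0 -> substrate=0 bound=1 product=7

Answer: 7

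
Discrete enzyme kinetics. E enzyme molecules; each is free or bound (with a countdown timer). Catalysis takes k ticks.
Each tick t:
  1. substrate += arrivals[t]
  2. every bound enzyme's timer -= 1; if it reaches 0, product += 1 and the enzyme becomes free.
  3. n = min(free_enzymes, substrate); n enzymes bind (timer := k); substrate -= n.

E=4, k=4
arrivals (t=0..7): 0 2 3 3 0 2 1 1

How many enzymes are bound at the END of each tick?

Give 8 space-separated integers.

t=0: arr=0 -> substrate=0 bound=0 product=0
t=1: arr=2 -> substrate=0 bound=2 product=0
t=2: arr=3 -> substrate=1 bound=4 product=0
t=3: arr=3 -> substrate=4 bound=4 product=0
t=4: arr=0 -> substrate=4 bound=4 product=0
t=5: arr=2 -> substrate=4 bound=4 product=2
t=6: arr=1 -> substrate=3 bound=4 product=4
t=7: arr=1 -> substrate=4 bound=4 product=4

Answer: 0 2 4 4 4 4 4 4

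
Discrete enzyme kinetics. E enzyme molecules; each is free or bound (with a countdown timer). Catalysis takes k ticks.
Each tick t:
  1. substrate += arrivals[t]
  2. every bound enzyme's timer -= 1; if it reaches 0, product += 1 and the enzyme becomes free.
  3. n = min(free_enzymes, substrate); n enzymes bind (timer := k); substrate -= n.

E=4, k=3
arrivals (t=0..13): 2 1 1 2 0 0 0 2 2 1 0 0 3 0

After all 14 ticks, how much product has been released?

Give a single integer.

Answer: 11

Derivation:
t=0: arr=2 -> substrate=0 bound=2 product=0
t=1: arr=1 -> substrate=0 bound=3 product=0
t=2: arr=1 -> substrate=0 bound=4 product=0
t=3: arr=2 -> substrate=0 bound=4 product=2
t=4: arr=0 -> substrate=0 bound=3 product=3
t=5: arr=0 -> substrate=0 bound=2 product=4
t=6: arr=0 -> substrate=0 bound=0 product=6
t=7: arr=2 -> substrate=0 bound=2 product=6
t=8: arr=2 -> substrate=0 bound=4 product=6
t=9: arr=1 -> substrate=1 bound=4 product=6
t=10: arr=0 -> substrate=0 bound=3 product=8
t=11: arr=0 -> substrate=0 bound=1 product=10
t=12: arr=3 -> substrate=0 bound=4 product=10
t=13: arr=0 -> substrate=0 bound=3 product=11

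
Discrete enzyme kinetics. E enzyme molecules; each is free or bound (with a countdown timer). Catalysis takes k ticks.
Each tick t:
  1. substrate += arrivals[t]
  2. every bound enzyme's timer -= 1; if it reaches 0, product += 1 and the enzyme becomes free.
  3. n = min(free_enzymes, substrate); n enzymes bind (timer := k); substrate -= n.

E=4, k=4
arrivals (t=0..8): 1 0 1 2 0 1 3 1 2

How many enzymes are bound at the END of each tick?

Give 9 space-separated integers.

t=0: arr=1 -> substrate=0 bound=1 product=0
t=1: arr=0 -> substrate=0 bound=1 product=0
t=2: arr=1 -> substrate=0 bound=2 product=0
t=3: arr=2 -> substrate=0 bound=4 product=0
t=4: arr=0 -> substrate=0 bound=3 product=1
t=5: arr=1 -> substrate=0 bound=4 product=1
t=6: arr=3 -> substrate=2 bound=4 product=2
t=7: arr=1 -> substrate=1 bound=4 product=4
t=8: arr=2 -> substrate=3 bound=4 product=4

Answer: 1 1 2 4 3 4 4 4 4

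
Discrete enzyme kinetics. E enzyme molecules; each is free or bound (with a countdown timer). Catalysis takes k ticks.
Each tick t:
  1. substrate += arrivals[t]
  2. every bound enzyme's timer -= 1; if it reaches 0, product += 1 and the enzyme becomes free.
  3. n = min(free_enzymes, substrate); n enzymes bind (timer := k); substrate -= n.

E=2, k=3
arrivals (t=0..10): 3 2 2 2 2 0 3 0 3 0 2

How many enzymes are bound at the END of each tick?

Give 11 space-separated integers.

t=0: arr=3 -> substrate=1 bound=2 product=0
t=1: arr=2 -> substrate=3 bound=2 product=0
t=2: arr=2 -> substrate=5 bound=2 product=0
t=3: arr=2 -> substrate=5 bound=2 product=2
t=4: arr=2 -> substrate=7 bound=2 product=2
t=5: arr=0 -> substrate=7 bound=2 product=2
t=6: arr=3 -> substrate=8 bound=2 product=4
t=7: arr=0 -> substrate=8 bound=2 product=4
t=8: arr=3 -> substrate=11 bound=2 product=4
t=9: arr=0 -> substrate=9 bound=2 product=6
t=10: arr=2 -> substrate=11 bound=2 product=6

Answer: 2 2 2 2 2 2 2 2 2 2 2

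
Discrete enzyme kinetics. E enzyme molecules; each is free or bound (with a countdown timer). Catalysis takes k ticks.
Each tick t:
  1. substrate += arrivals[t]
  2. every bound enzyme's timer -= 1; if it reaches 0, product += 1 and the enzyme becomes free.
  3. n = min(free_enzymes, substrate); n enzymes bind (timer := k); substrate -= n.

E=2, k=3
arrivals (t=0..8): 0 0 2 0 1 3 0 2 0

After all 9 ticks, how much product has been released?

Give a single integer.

t=0: arr=0 -> substrate=0 bound=0 product=0
t=1: arr=0 -> substrate=0 bound=0 product=0
t=2: arr=2 -> substrate=0 bound=2 product=0
t=3: arr=0 -> substrate=0 bound=2 product=0
t=4: arr=1 -> substrate=1 bound=2 product=0
t=5: arr=3 -> substrate=2 bound=2 product=2
t=6: arr=0 -> substrate=2 bound=2 product=2
t=7: arr=2 -> substrate=4 bound=2 product=2
t=8: arr=0 -> substrate=2 bound=2 product=4

Answer: 4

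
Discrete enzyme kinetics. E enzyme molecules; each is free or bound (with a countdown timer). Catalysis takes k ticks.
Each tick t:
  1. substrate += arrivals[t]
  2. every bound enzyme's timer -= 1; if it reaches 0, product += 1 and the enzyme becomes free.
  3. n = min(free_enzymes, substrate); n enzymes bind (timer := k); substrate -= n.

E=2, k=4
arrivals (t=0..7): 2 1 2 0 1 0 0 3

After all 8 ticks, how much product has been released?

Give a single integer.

Answer: 2

Derivation:
t=0: arr=2 -> substrate=0 bound=2 product=0
t=1: arr=1 -> substrate=1 bound=2 product=0
t=2: arr=2 -> substrate=3 bound=2 product=0
t=3: arr=0 -> substrate=3 bound=2 product=0
t=4: arr=1 -> substrate=2 bound=2 product=2
t=5: arr=0 -> substrate=2 bound=2 product=2
t=6: arr=0 -> substrate=2 bound=2 product=2
t=7: arr=3 -> substrate=5 bound=2 product=2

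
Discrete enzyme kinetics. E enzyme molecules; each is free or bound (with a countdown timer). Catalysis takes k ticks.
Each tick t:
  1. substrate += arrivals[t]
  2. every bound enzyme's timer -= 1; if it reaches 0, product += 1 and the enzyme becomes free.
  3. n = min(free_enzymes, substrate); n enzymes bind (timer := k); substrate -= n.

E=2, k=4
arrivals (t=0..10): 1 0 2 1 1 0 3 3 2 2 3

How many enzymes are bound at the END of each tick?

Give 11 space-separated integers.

Answer: 1 1 2 2 2 2 2 2 2 2 2

Derivation:
t=0: arr=1 -> substrate=0 bound=1 product=0
t=1: arr=0 -> substrate=0 bound=1 product=0
t=2: arr=2 -> substrate=1 bound=2 product=0
t=3: arr=1 -> substrate=2 bound=2 product=0
t=4: arr=1 -> substrate=2 bound=2 product=1
t=5: arr=0 -> substrate=2 bound=2 product=1
t=6: arr=3 -> substrate=4 bound=2 product=2
t=7: arr=3 -> substrate=7 bound=2 product=2
t=8: arr=2 -> substrate=8 bound=2 product=3
t=9: arr=2 -> substrate=10 bound=2 product=3
t=10: arr=3 -> substrate=12 bound=2 product=4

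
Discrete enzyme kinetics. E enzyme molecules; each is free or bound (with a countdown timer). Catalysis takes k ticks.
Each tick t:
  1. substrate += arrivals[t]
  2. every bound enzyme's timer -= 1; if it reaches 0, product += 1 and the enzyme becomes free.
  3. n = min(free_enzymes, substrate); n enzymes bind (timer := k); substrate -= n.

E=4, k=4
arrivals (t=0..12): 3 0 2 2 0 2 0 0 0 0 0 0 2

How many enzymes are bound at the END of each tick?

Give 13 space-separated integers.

t=0: arr=3 -> substrate=0 bound=3 product=0
t=1: arr=0 -> substrate=0 bound=3 product=0
t=2: arr=2 -> substrate=1 bound=4 product=0
t=3: arr=2 -> substrate=3 bound=4 product=0
t=4: arr=0 -> substrate=0 bound=4 product=3
t=5: arr=2 -> substrate=2 bound=4 product=3
t=6: arr=0 -> substrate=1 bound=4 product=4
t=7: arr=0 -> substrate=1 bound=4 product=4
t=8: arr=0 -> substrate=0 bound=2 product=7
t=9: arr=0 -> substrate=0 bound=2 product=7
t=10: arr=0 -> substrate=0 bound=1 product=8
t=11: arr=0 -> substrate=0 bound=1 product=8
t=12: arr=2 -> substrate=0 bound=2 product=9

Answer: 3 3 4 4 4 4 4 4 2 2 1 1 2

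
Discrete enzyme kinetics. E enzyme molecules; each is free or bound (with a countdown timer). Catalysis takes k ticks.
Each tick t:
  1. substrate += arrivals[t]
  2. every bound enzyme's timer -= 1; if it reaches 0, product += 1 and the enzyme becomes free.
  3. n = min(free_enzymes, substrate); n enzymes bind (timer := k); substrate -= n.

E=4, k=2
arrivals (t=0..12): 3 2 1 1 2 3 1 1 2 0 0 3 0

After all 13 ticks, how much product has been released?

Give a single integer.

Answer: 16

Derivation:
t=0: arr=3 -> substrate=0 bound=3 product=0
t=1: arr=2 -> substrate=1 bound=4 product=0
t=2: arr=1 -> substrate=0 bound=3 product=3
t=3: arr=1 -> substrate=0 bound=3 product=4
t=4: arr=2 -> substrate=0 bound=3 product=6
t=5: arr=3 -> substrate=1 bound=4 product=7
t=6: arr=1 -> substrate=0 bound=4 product=9
t=7: arr=1 -> substrate=0 bound=3 product=11
t=8: arr=2 -> substrate=0 bound=3 product=13
t=9: arr=0 -> substrate=0 bound=2 product=14
t=10: arr=0 -> substrate=0 bound=0 product=16
t=11: arr=3 -> substrate=0 bound=3 product=16
t=12: arr=0 -> substrate=0 bound=3 product=16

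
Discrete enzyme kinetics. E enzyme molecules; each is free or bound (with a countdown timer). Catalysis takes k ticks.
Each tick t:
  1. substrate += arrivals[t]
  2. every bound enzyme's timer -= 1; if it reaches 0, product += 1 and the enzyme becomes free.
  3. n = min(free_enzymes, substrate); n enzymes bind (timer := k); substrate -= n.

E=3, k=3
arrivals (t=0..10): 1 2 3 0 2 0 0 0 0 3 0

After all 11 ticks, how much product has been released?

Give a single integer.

Answer: 8

Derivation:
t=0: arr=1 -> substrate=0 bound=1 product=0
t=1: arr=2 -> substrate=0 bound=3 product=0
t=2: arr=3 -> substrate=3 bound=3 product=0
t=3: arr=0 -> substrate=2 bound=3 product=1
t=4: arr=2 -> substrate=2 bound=3 product=3
t=5: arr=0 -> substrate=2 bound=3 product=3
t=6: arr=0 -> substrate=1 bound=3 product=4
t=7: arr=0 -> substrate=0 bound=2 product=6
t=8: arr=0 -> substrate=0 bound=2 product=6
t=9: arr=3 -> substrate=1 bound=3 product=7
t=10: arr=0 -> substrate=0 bound=3 product=8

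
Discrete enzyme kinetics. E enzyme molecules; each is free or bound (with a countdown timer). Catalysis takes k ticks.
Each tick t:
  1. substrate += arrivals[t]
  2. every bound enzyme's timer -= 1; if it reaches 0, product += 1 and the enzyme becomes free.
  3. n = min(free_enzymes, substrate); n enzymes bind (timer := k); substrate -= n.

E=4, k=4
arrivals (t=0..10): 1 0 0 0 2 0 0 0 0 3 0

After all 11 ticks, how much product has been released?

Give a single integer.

t=0: arr=1 -> substrate=0 bound=1 product=0
t=1: arr=0 -> substrate=0 bound=1 product=0
t=2: arr=0 -> substrate=0 bound=1 product=0
t=3: arr=0 -> substrate=0 bound=1 product=0
t=4: arr=2 -> substrate=0 bound=2 product=1
t=5: arr=0 -> substrate=0 bound=2 product=1
t=6: arr=0 -> substrate=0 bound=2 product=1
t=7: arr=0 -> substrate=0 bound=2 product=1
t=8: arr=0 -> substrate=0 bound=0 product=3
t=9: arr=3 -> substrate=0 bound=3 product=3
t=10: arr=0 -> substrate=0 bound=3 product=3

Answer: 3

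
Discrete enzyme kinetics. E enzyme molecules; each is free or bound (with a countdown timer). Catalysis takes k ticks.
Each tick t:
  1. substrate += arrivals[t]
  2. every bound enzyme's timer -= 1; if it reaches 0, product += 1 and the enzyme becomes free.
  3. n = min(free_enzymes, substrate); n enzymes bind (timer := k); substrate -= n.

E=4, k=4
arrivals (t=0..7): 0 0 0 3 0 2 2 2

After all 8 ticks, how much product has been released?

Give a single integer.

Answer: 3

Derivation:
t=0: arr=0 -> substrate=0 bound=0 product=0
t=1: arr=0 -> substrate=0 bound=0 product=0
t=2: arr=0 -> substrate=0 bound=0 product=0
t=3: arr=3 -> substrate=0 bound=3 product=0
t=4: arr=0 -> substrate=0 bound=3 product=0
t=5: arr=2 -> substrate=1 bound=4 product=0
t=6: arr=2 -> substrate=3 bound=4 product=0
t=7: arr=2 -> substrate=2 bound=4 product=3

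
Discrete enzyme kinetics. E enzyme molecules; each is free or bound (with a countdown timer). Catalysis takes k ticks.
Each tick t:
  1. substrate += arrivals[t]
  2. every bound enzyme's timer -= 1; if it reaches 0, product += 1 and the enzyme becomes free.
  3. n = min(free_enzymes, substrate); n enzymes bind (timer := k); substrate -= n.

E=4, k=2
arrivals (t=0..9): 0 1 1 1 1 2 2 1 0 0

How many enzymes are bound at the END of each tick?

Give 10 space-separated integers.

Answer: 0 1 2 2 2 3 4 3 1 0

Derivation:
t=0: arr=0 -> substrate=0 bound=0 product=0
t=1: arr=1 -> substrate=0 bound=1 product=0
t=2: arr=1 -> substrate=0 bound=2 product=0
t=3: arr=1 -> substrate=0 bound=2 product=1
t=4: arr=1 -> substrate=0 bound=2 product=2
t=5: arr=2 -> substrate=0 bound=3 product=3
t=6: arr=2 -> substrate=0 bound=4 product=4
t=7: arr=1 -> substrate=0 bound=3 product=6
t=8: arr=0 -> substrate=0 bound=1 product=8
t=9: arr=0 -> substrate=0 bound=0 product=9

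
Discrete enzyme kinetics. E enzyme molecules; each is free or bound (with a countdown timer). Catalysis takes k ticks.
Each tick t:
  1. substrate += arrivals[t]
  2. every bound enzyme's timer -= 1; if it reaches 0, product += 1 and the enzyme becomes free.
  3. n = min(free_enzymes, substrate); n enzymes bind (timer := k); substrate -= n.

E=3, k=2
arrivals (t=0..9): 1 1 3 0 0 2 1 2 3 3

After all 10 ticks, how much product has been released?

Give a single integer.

t=0: arr=1 -> substrate=0 bound=1 product=0
t=1: arr=1 -> substrate=0 bound=2 product=0
t=2: arr=3 -> substrate=1 bound=3 product=1
t=3: arr=0 -> substrate=0 bound=3 product=2
t=4: arr=0 -> substrate=0 bound=1 product=4
t=5: arr=2 -> substrate=0 bound=2 product=5
t=6: arr=1 -> substrate=0 bound=3 product=5
t=7: arr=2 -> substrate=0 bound=3 product=7
t=8: arr=3 -> substrate=2 bound=3 product=8
t=9: arr=3 -> substrate=3 bound=3 product=10

Answer: 10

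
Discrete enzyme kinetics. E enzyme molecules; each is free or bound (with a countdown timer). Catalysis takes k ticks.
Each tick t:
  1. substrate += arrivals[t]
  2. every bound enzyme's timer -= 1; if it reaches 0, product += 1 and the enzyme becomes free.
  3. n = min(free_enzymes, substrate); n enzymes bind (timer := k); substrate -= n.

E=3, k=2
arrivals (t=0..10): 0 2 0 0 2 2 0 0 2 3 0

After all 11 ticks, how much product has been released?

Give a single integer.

t=0: arr=0 -> substrate=0 bound=0 product=0
t=1: arr=2 -> substrate=0 bound=2 product=0
t=2: arr=0 -> substrate=0 bound=2 product=0
t=3: arr=0 -> substrate=0 bound=0 product=2
t=4: arr=2 -> substrate=0 bound=2 product=2
t=5: arr=2 -> substrate=1 bound=3 product=2
t=6: arr=0 -> substrate=0 bound=2 product=4
t=7: arr=0 -> substrate=0 bound=1 product=5
t=8: arr=2 -> substrate=0 bound=2 product=6
t=9: arr=3 -> substrate=2 bound=3 product=6
t=10: arr=0 -> substrate=0 bound=3 product=8

Answer: 8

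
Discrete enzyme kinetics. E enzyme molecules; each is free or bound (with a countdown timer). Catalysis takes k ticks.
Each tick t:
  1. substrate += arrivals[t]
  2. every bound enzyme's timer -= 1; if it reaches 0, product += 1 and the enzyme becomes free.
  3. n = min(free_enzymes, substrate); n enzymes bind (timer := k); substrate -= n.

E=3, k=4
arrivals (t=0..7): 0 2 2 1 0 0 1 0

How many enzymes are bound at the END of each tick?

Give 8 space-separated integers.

t=0: arr=0 -> substrate=0 bound=0 product=0
t=1: arr=2 -> substrate=0 bound=2 product=0
t=2: arr=2 -> substrate=1 bound=3 product=0
t=3: arr=1 -> substrate=2 bound=3 product=0
t=4: arr=0 -> substrate=2 bound=3 product=0
t=5: arr=0 -> substrate=0 bound=3 product=2
t=6: arr=1 -> substrate=0 bound=3 product=3
t=7: arr=0 -> substrate=0 bound=3 product=3

Answer: 0 2 3 3 3 3 3 3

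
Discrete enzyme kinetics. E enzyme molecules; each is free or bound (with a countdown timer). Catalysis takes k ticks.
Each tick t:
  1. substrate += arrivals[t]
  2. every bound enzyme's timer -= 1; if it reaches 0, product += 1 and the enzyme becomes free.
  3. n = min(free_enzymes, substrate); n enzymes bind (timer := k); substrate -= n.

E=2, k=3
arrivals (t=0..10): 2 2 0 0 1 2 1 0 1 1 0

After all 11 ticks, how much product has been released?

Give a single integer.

Answer: 6

Derivation:
t=0: arr=2 -> substrate=0 bound=2 product=0
t=1: arr=2 -> substrate=2 bound=2 product=0
t=2: arr=0 -> substrate=2 bound=2 product=0
t=3: arr=0 -> substrate=0 bound=2 product=2
t=4: arr=1 -> substrate=1 bound=2 product=2
t=5: arr=2 -> substrate=3 bound=2 product=2
t=6: arr=1 -> substrate=2 bound=2 product=4
t=7: arr=0 -> substrate=2 bound=2 product=4
t=8: arr=1 -> substrate=3 bound=2 product=4
t=9: arr=1 -> substrate=2 bound=2 product=6
t=10: arr=0 -> substrate=2 bound=2 product=6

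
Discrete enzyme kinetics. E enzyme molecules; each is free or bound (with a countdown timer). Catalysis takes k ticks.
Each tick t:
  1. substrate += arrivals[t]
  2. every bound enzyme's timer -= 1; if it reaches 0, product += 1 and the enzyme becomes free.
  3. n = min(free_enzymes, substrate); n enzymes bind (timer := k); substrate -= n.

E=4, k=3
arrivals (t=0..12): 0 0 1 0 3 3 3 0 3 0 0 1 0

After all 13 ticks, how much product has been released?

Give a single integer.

Answer: 9

Derivation:
t=0: arr=0 -> substrate=0 bound=0 product=0
t=1: arr=0 -> substrate=0 bound=0 product=0
t=2: arr=1 -> substrate=0 bound=1 product=0
t=3: arr=0 -> substrate=0 bound=1 product=0
t=4: arr=3 -> substrate=0 bound=4 product=0
t=5: arr=3 -> substrate=2 bound=4 product=1
t=6: arr=3 -> substrate=5 bound=4 product=1
t=7: arr=0 -> substrate=2 bound=4 product=4
t=8: arr=3 -> substrate=4 bound=4 product=5
t=9: arr=0 -> substrate=4 bound=4 product=5
t=10: arr=0 -> substrate=1 bound=4 product=8
t=11: arr=1 -> substrate=1 bound=4 product=9
t=12: arr=0 -> substrate=1 bound=4 product=9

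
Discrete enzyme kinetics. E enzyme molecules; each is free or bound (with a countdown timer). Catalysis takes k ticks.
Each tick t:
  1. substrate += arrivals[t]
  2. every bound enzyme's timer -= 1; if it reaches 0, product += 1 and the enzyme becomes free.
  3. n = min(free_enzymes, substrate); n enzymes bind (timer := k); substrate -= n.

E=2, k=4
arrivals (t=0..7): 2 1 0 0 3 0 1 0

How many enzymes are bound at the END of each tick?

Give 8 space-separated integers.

Answer: 2 2 2 2 2 2 2 2

Derivation:
t=0: arr=2 -> substrate=0 bound=2 product=0
t=1: arr=1 -> substrate=1 bound=2 product=0
t=2: arr=0 -> substrate=1 bound=2 product=0
t=3: arr=0 -> substrate=1 bound=2 product=0
t=4: arr=3 -> substrate=2 bound=2 product=2
t=5: arr=0 -> substrate=2 bound=2 product=2
t=6: arr=1 -> substrate=3 bound=2 product=2
t=7: arr=0 -> substrate=3 bound=2 product=2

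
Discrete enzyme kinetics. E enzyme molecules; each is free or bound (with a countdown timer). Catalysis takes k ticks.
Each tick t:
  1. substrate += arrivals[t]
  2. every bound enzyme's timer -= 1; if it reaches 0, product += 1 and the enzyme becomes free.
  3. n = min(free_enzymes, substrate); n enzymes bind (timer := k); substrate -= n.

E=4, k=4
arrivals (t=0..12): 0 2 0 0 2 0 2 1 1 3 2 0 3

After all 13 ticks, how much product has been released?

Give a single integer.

Answer: 8

Derivation:
t=0: arr=0 -> substrate=0 bound=0 product=0
t=1: arr=2 -> substrate=0 bound=2 product=0
t=2: arr=0 -> substrate=0 bound=2 product=0
t=3: arr=0 -> substrate=0 bound=2 product=0
t=4: arr=2 -> substrate=0 bound=4 product=0
t=5: arr=0 -> substrate=0 bound=2 product=2
t=6: arr=2 -> substrate=0 bound=4 product=2
t=7: arr=1 -> substrate=1 bound=4 product=2
t=8: arr=1 -> substrate=0 bound=4 product=4
t=9: arr=3 -> substrate=3 bound=4 product=4
t=10: arr=2 -> substrate=3 bound=4 product=6
t=11: arr=0 -> substrate=3 bound=4 product=6
t=12: arr=3 -> substrate=4 bound=4 product=8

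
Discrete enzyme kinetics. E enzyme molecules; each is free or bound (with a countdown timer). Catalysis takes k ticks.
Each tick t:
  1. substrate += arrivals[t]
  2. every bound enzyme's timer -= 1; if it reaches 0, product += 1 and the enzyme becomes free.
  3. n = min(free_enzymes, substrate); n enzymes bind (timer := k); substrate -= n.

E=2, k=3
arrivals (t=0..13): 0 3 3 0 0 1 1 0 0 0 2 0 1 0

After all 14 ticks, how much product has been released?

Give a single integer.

Answer: 8

Derivation:
t=0: arr=0 -> substrate=0 bound=0 product=0
t=1: arr=3 -> substrate=1 bound=2 product=0
t=2: arr=3 -> substrate=4 bound=2 product=0
t=3: arr=0 -> substrate=4 bound=2 product=0
t=4: arr=0 -> substrate=2 bound=2 product=2
t=5: arr=1 -> substrate=3 bound=2 product=2
t=6: arr=1 -> substrate=4 bound=2 product=2
t=7: arr=0 -> substrate=2 bound=2 product=4
t=8: arr=0 -> substrate=2 bound=2 product=4
t=9: arr=0 -> substrate=2 bound=2 product=4
t=10: arr=2 -> substrate=2 bound=2 product=6
t=11: arr=0 -> substrate=2 bound=2 product=6
t=12: arr=1 -> substrate=3 bound=2 product=6
t=13: arr=0 -> substrate=1 bound=2 product=8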